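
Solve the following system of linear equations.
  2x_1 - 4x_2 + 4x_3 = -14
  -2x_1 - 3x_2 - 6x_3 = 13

Row-reduce:
R1 ← R1 / (2).
R2 ← R2 + 2·R1.
R2 ← R2 / (-7).
R1 ← R1 + 2·R2.
Rank is 2 with 3 unknowns, leaving x_3 free.

infinitely many solutions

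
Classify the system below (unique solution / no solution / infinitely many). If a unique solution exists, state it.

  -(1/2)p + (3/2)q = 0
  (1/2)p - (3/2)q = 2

no solution

Row-reduce:
R1 ← R1 / (-1/2).
R2 ← R2 − 1/2·R1.
Row 2 reduces to 0 = 2, a contradiction. The system is inconsistent.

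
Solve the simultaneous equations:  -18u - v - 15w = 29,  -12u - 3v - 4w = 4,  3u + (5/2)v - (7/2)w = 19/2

no solution

Row-reduce:
R1 ← R1 / (-18).
R2 ← R2 + 12·R1.
R3 ← R3 − 3·R1.
R2 ← R2 / (-7/3).
R1 ← R1 − 1/18·R2.
R3 ← R3 − 7/3·R2.
Row 3 reduces to 0 = -1, a contradiction. The system is inconsistent.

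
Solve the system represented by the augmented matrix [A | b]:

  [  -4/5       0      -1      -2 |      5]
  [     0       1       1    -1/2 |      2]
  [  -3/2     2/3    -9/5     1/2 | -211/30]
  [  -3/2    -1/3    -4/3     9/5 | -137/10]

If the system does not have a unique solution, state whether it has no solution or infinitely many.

x_1 = 5, x_2 = 1, x_3 = -1, x_4 = -4

Row-reduce the augmented matrix:
R1 ← R1 / (-4/5).
R3 ← R3 + 3/2·R1.
R4 ← R4 + 3/2·R1.
R3 ← R3 − 2/3·R2.
R4 ← R4 + 1/3·R2.
R3 ← R3 / (-71/120).
R1 ← R1 − 5/4·R3.
R2 ← R2 − 1·R3.
R4 ← R4 − 7/8·R3.
R4 ← R4 / (12952/1065).
R1 ← R1 − 865/71·R4.
R2 ← R2 − 1029/142·R4.
R3 ← R3 + 550/71·R4.
Reading off the reduced rows gives x_1 = 5, x_2 = 1, x_3 = -1, x_4 = -4.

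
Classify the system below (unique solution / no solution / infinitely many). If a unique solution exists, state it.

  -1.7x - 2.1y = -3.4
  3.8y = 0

x = 2, y = 0

Row-reduce the augmented matrix:
R1 ← R1 / (-17/10).
R2 ← R2 / (19/5).
R1 ← R1 − 21/17·R2.
Reading off the reduced rows gives x = 2, y = 0.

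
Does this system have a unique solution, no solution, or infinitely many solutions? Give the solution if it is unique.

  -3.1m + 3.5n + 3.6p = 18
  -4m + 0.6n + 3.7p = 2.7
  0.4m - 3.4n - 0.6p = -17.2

m = 1, n = 5, p = 1

Row-reduce the augmented matrix:
R1 ← R1 / (-31/10).
R2 ← R2 + 4·R1.
R3 ← R3 − 2/5·R1.
R2 ← R2 / (-607/155).
R1 ← R1 + 35/31·R2.
R3 ← R3 + 457/155·R2.
R3 ← R3 / (3497/6070).
R1 ← R1 + 1079/1214·R3.
R2 ← R2 − 293/1214·R3.
Reading off the reduced rows gives m = 1, n = 5, p = 1.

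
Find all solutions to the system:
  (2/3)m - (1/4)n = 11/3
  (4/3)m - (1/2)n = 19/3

no solution

Row-reduce:
R1 ← R1 / (2/3).
R2 ← R2 − 4/3·R1.
Row 2 reduces to 0 = -1, a contradiction. The system is inconsistent.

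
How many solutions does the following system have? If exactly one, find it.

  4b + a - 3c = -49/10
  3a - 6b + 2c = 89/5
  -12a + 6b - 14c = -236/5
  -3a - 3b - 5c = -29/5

Row-reduce the augmented matrix:
R2 ← R2 − 3·R1.
R3 ← R3 + 12·R1.
R4 ← R4 + 3·R1.
R2 ← R2 / (-18).
R1 ← R1 − 4·R2.
R3 ← R3 − 54·R2.
R4 ← R4 − 9·R2.
R3 ← R3 / (-17).
R1 ← R1 + 5/9·R3.
R2 ← R2 + 11/18·R3.
R4 ← R4 + 17/2·R3.
R4 reduces to 0 = 0, so the extra equation is consistent.
Reading off the reduced rows gives a = 13/5, b = -3/2, c = 1/2.

a = 13/5, b = -3/2, c = 1/2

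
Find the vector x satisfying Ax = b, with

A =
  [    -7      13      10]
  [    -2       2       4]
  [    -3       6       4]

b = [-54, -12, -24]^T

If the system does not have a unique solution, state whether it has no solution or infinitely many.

infinitely many solutions

Row-reduce:
R1 ← R1 / (-7).
R2 ← R2 + 2·R1.
R3 ← R3 + 3·R1.
R2 ← R2 / (-12/7).
R1 ← R1 + 13/7·R2.
R3 ← R3 − 3/7·R2.
Rank is 2 with 3 unknowns, leaving x_3 free.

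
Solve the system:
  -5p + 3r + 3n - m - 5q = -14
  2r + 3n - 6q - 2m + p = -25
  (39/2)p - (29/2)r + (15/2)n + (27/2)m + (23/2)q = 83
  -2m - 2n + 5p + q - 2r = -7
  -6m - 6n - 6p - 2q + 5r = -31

infinitely many solutions

Row-reduce:
R1 ← R1 / (-1).
R2 ← R2 + 2·R1.
R3 ← R3 − 27/2·R1.
R4 ← R4 + 2·R1.
R5 ← R5 + 6·R1.
R2 ← R2 / (-3).
R1 ← R1 + 3·R2.
R3 ← R3 − 48·R2.
R4 ← R4 + 8·R2.
R5 ← R5 + 24·R2.
R3 ← R3 / (128).
R1 ← R1 + 6·R3.
R2 ← R2 + 11/3·R3.
R4 ← R4 + 43/3·R3.
R5 ← R5 + 64·R3.
R4 ← R4 / (59/48).
R1 ← R1 − 11/8·R4.
R2 ← R2 + 53/48·R4.
R3 ← R3 − 1/16·R4.
Rank is 4 with 5 unknowns, leaving r free.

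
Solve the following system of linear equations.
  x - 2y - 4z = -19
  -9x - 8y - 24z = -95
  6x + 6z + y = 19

infinitely many solutions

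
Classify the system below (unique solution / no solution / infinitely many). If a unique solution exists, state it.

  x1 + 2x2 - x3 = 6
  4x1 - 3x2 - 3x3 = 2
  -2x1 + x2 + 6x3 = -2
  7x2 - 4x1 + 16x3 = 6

x1 = 2, x2 = 2, x3 = 0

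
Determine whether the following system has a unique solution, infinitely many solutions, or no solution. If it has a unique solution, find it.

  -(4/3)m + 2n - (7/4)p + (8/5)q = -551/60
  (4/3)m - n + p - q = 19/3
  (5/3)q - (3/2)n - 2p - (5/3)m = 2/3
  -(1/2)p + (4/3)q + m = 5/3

Row-reduce the augmented matrix:
R1 ← R1 / (-4/3).
R2 ← R2 − 4/3·R1.
R3 ← R3 + 5/3·R1.
R4 ← R4 − 1·R1.
R1 ← R1 + 3/2·R2.
R3 ← R3 + 4·R2.
R4 ← R4 − 3/2·R2.
R3 ← R3 / (-45/16).
R1 ← R1 − 3/16·R3.
R2 ← R2 + 3/4·R3.
R4 ← R4 + 11/16·R3.
R4 ← R4 / (1523/1350).
R1 ← R1 + 73/450·R4.
R2 ← R2 − 11/225·R4.
R3 ← R3 + 496/675·R4.
Reading off the reduced rows gives m = 5/2, n = -3, p = -1, q = -1.

m = 5/2, n = -3, p = -1, q = -1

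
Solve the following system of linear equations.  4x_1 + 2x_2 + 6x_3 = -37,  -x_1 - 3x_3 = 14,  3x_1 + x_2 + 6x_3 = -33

no solution

Row-reduce:
R1 ← R1 / (4).
R2 ← R2 + 1·R1.
R3 ← R3 − 3·R1.
R2 ← R2 / (1/2).
R1 ← R1 − 1/2·R2.
R3 ← R3 + 1/2·R2.
Row 3 reduces to 0 = -1/2, a contradiction. The system is inconsistent.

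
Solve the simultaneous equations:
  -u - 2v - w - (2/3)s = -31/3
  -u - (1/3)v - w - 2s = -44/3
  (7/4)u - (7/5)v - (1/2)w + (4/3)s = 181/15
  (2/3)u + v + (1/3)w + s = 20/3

Row-reduce the augmented matrix:
R1 ← R1 / (-1).
R2 ← R2 + 1·R1.
R3 ← R3 − 7/4·R1.
R4 ← R4 − 2/3·R1.
R2 ← R2 / (5/3).
R1 ← R1 − 2·R2.
R3 ← R3 + 49/10·R2.
R4 ← R4 + 1/3·R2.
R3 ← R3 / (-9/4).
R1 ← R1 − 1·R3.
R4 ← R4 + 1/3·R3.
R4 ← R4 / (1711/2025).
R1 ← R1 − 404/675·R4.
R2 ← R2 + 4/5·R4.
R3 ← R3 − 1126/675·R4.
Reading off the reduced rows gives u = 6, v = -1, w = 5, s = 2.

u = 6, v = -1, w = 5, s = 2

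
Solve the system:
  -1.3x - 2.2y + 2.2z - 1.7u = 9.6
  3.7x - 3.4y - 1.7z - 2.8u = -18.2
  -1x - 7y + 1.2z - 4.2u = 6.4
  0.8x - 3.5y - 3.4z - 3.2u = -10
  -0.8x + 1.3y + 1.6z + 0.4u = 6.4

x = -4, y = 0, z = 2, u = 0

Row-reduce the augmented matrix:
R1 ← R1 / (-13/10).
R2 ← R2 − 37/10·R1.
R3 ← R3 + 1·R1.
R4 ← R4 − 4/5·R1.
R5 ← R5 + 4/5·R1.
R2 ← R2 / (-628/65).
R1 ← R1 − 22/13·R2.
R3 ← R3 + 69/13·R2.
R4 ← R4 + 631/130·R2.
R5 ← R5 − 69/26·R2.
R3 ← R3 / (-18829/6280).
R1 ← R1 + 561/628·R3.
R2 ← R2 + 593/1256·R3.
R4 ← R4 + 54483/12560·R3.
R5 ← R5 − 18829/12560·R3.
R4 ← R4 / (-11373/4955).
R1 ← R1 + 415/991·R4.
R2 ← R2 − 580/991·R4.
R3 ← R3 + 431/991·R4.
R5 reduces to 0 = 0, so the extra equation is consistent.
Reading off the reduced rows gives x = -4, y = 0, z = 2, u = 0.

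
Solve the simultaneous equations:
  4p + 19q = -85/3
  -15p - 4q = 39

Row-reduce the augmented matrix:
R1 ← R1 / (4).
R2 ← R2 + 15·R1.
R2 ← R2 / (269/4).
R1 ← R1 − 19/4·R2.
Reading off the reduced rows gives p = -7/3, q = -1.

p = -7/3, q = -1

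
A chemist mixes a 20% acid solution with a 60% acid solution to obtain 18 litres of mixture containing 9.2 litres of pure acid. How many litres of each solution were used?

litres of solution A: 4, litres of solution B: 14

Let a = litres of solution A, b = litres of solution B.
  a + b = 18
  (1/5)a + (3/5)b = 46/5
From equation 1: a = 18 − b.
Substitute into equation 2 and solve: b = 14.
Then a = 4.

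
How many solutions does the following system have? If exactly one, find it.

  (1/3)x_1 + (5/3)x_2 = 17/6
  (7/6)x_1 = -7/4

Row-reduce the augmented matrix:
R1 ← R1 / (1/3).
R2 ← R2 − 7/6·R1.
R2 ← R2 / (-35/6).
R1 ← R1 − 5·R2.
Reading off the reduced rows gives x_1 = -3/2, x_2 = 2.

x_1 = -3/2, x_2 = 2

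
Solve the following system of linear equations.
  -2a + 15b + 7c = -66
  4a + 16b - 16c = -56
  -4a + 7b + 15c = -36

Row-reduce:
R1 ← R1 / (-2).
R2 ← R2 − 4·R1.
R3 ← R3 + 4·R1.
R2 ← R2 / (46).
R1 ← R1 + 15/2·R2.
R3 ← R3 + 23·R2.
Row 3 reduces to 0 = 2, a contradiction. The system is inconsistent.

no solution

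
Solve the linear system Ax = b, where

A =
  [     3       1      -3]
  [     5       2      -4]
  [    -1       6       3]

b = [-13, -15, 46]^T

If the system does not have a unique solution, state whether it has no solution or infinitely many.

x_1 = -1, x_2 = 5, x_3 = 5

Row-reduce the augmented matrix:
R1 ← R1 / (3).
R2 ← R2 − 5·R1.
R3 ← R3 + 1·R1.
R2 ← R2 / (1/3).
R1 ← R1 − 1/3·R2.
R3 ← R3 − 19/3·R2.
R3 ← R3 / (-17).
R1 ← R1 + 2·R3.
R2 ← R2 − 3·R3.
Reading off the reduced rows gives x_1 = -1, x_2 = 5, x_3 = 5.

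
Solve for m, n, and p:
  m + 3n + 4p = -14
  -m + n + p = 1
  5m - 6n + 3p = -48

Row-reduce the augmented matrix:
R2 ← R2 + 1·R1.
R3 ← R3 − 5·R1.
R2 ← R2 / (4).
R1 ← R1 − 3·R2.
R3 ← R3 + 21·R2.
R3 ← R3 / (37/4).
R1 ← R1 − 1/4·R3.
R2 ← R2 − 5/4·R3.
Reading off the reduced rows gives m = -3, n = 3, p = -5.

m = -3, n = 3, p = -5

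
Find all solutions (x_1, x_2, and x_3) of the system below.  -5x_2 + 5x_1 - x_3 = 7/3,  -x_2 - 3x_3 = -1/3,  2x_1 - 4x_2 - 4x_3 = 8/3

x_1 = -2, x_2 = -8/3, x_3 = 1

Row-reduce the augmented matrix:
R1 ← R1 / (5).
R3 ← R3 − 2·R1.
R2 ← R2 / (-1).
R1 ← R1 + 1·R2.
R3 ← R3 + 2·R2.
R3 ← R3 / (12/5).
R1 ← R1 − 14/5·R3.
R2 ← R2 − 3·R3.
Reading off the reduced rows gives x_1 = -2, x_2 = -8/3, x_3 = 1.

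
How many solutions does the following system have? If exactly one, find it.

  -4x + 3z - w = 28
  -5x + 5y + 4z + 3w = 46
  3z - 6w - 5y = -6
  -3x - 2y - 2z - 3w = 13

Row-reduce the augmented matrix:
R1 ← R1 / (-4).
R2 ← R2 + 5·R1.
R4 ← R4 + 3·R1.
R2 ← R2 / (5).
R3 ← R3 + 5·R2.
R4 ← R4 + 2·R2.
R3 ← R3 / (13/4).
R1 ← R1 + 3/4·R3.
R2 ← R2 − 1/20·R3.
R4 ← R4 + 83/20·R3.
R4 ← R4 / (-181/65).
R1 ← R1 + 2/13·R4.
R2 ← R2 − 57/65·R4.
R3 ← R3 + 7/13·R4.
Reading off the reduced rows gives x = -6, y = 3, z = 1, w = -1.

x = -6, y = 3, z = 1, w = -1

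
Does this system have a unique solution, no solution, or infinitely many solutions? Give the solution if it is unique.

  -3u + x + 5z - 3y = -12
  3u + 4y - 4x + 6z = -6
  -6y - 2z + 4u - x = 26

infinitely many solutions

Row-reduce:
R2 ← R2 + 4·R1.
R3 ← R3 + 1·R1.
R2 ← R2 / (-8).
R1 ← R1 + 3·R2.
R3 ← R3 + 9·R2.
R3 ← R3 / (-105/4).
R1 ← R1 + 19/4·R3.
R2 ← R2 + 13/4·R3.
Rank is 3 with 4 unknowns, leaving u free.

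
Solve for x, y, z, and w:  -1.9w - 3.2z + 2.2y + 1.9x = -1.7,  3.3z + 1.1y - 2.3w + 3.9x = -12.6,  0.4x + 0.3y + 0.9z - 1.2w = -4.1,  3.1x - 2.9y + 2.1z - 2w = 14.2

x = 1, y = -6, z = -3, w = 0

Row-reduce the augmented matrix:
R1 ← R1 / (19/10).
R2 ← R2 − 39/10·R1.
R3 ← R3 − 2/5·R1.
R4 ← R4 − 31/10·R1.
R2 ← R2 / (-649/190).
R1 ← R1 − 22/19·R2.
R3 ← R3 + 31/190·R2.
R4 ← R4 + 1233/190·R2.
R3 ← R3 / (3577/3245).
R1 ← R1 − 98/59·R3.
R2 ← R2 + 1875/649·R3.
R4 ← R4 + 37082/3245·R3.
R4 ← R4 / (-394381/35770).
R1 ← R1 − 63/73·R4.
R2 ← R2 + 9892/3577·R4.
R3 ← R3 + 2844/3577·R4.
Reading off the reduced rows gives x = 1, y = -6, z = -3, w = 0.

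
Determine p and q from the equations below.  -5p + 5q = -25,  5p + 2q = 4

p = 2, q = -3

Row-reduce the augmented matrix:
R1 ← R1 / (-5).
R2 ← R2 − 5·R1.
R2 ← R2 / (7).
R1 ← R1 + 1·R2.
Reading off the reduced rows gives p = 2, q = -3.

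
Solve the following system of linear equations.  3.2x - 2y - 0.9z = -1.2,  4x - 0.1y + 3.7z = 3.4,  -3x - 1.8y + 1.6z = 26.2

Row-reduce the augmented matrix:
R1 ← R1 / (16/5).
R2 ← R2 − 4·R1.
R3 ← R3 + 3·R1.
R2 ← R2 / (12/5).
R1 ← R1 + 5/8·R2.
R3 ← R3 + 147/40·R2.
R3 ← R3 / (2085/256).
R1 ← R1 − 749/768·R3.
R2 ← R2 − 193/96·R3.
Reading off the reduced rows gives x = -3, y = -6, z = 4.

x = -3, y = -6, z = 4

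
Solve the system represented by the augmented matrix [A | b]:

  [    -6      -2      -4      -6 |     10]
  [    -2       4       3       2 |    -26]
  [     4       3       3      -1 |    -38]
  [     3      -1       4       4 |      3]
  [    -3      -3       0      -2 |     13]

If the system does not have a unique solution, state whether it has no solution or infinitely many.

x_1 = -1, x_2 = -6, x_3 = -4, x_4 = 4

Row-reduce the augmented matrix:
R1 ← R1 / (-6).
R2 ← R2 + 2·R1.
R3 ← R3 − 4·R1.
R4 ← R4 − 3·R1.
R5 ← R5 + 3·R1.
R2 ← R2 / (14/3).
R1 ← R1 − 1/3·R2.
R3 ← R3 − 5/3·R2.
R4 ← R4 + 2·R2.
R5 ← R5 + 2·R2.
R3 ← R3 / (-17/14).
R1 ← R1 − 5/14·R3.
R2 ← R2 − 13/14·R3.
R4 ← R4 − 27/7·R3.
R5 ← R5 − 27/7·R3.
R4 ← R4 / (-301/17).
R1 ← R1 + 20/17·R4.
R2 ← R2 + 69/17·R4.
R3 ← R3 − 90/17·R4.
R5 ← R5 + 301/17·R4.
R5 reduces to 0 = 0, so the extra equation is consistent.
Reading off the reduced rows gives x_1 = -1, x_2 = -6, x_3 = -4, x_4 = 4.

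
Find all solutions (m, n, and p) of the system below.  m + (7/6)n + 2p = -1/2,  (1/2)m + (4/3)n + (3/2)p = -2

infinitely many solutions

Row-reduce:
R2 ← R2 − 1/2·R1.
R2 ← R2 / (3/4).
R1 ← R1 − 7/6·R2.
Rank is 2 with 3 unknowns, leaving p free.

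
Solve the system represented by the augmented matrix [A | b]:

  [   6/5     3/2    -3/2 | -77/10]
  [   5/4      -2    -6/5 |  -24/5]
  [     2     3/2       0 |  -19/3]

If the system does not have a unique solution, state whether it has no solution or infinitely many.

x_1 = -8/3, x_2 = -2/3, x_3 = 7/3

Row-reduce the augmented matrix:
R1 ← R1 / (6/5).
R2 ← R2 − 5/4·R1.
R3 ← R3 − 2·R1.
R2 ← R2 / (-57/16).
R1 ← R1 − 5/4·R2.
R3 ← R3 + 1·R2.
R3 ← R3 / (1367/570).
R1 ← R1 + 64/57·R3.
R2 ← R2 + 29/285·R3.
Reading off the reduced rows gives x_1 = -8/3, x_2 = -2/3, x_3 = 7/3.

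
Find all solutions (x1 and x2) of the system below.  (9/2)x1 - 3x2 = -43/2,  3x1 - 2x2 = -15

Row-reduce:
R1 ← R1 / (9/2).
R2 ← R2 − 3·R1.
Row 2 reduces to 0 = -2/3, a contradiction. The system is inconsistent.

no solution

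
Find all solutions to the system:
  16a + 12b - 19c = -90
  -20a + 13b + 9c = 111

Row-reduce:
R1 ← R1 / (16).
R2 ← R2 + 20·R1.
R2 ← R2 / (28).
R1 ← R1 − 3/4·R2.
Rank is 2 with 3 unknowns, leaving c free.

infinitely many solutions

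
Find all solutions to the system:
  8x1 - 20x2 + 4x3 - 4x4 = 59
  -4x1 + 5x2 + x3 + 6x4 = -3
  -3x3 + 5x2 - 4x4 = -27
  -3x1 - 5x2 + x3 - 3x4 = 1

no solution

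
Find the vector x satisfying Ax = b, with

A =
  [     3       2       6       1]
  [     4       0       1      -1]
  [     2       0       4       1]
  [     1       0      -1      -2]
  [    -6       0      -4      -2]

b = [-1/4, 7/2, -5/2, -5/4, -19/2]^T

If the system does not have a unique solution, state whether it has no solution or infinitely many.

x_1 = 9/4, x_2 = 5/2, x_3 = -5/2, x_4 = 3

Row-reduce the augmented matrix:
R1 ← R1 / (3).
R2 ← R2 − 4·R1.
R3 ← R3 − 2·R1.
R4 ← R4 − 1·R1.
R5 ← R5 + 6·R1.
R2 ← R2 / (-8/3).
R1 ← R1 − 2/3·R2.
R3 ← R3 + 4/3·R2.
R4 ← R4 + 2/3·R2.
R5 ← R5 − 4·R2.
R3 ← R3 / (7/2).
R1 ← R1 − 1/4·R3.
R2 ← R2 − 21/8·R3.
R4 ← R4 + 5/4·R3.
R5 ← R5 + 5/2·R3.
R4 ← R4 / (-17/14).
R1 ← R1 + 5/14·R4.
R2 ← R2 + 1/4·R4.
R3 ← R3 − 3/7·R4.
R5 ← R5 + 17/7·R4.
R5 reduces to 0 = 0, so the extra equation is consistent.
Reading off the reduced rows gives x_1 = 9/4, x_2 = 5/2, x_3 = -5/2, x_4 = 3.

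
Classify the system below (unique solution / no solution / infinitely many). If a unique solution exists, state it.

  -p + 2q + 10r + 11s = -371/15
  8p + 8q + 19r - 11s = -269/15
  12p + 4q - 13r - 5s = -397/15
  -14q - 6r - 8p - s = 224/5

Row-reduce the augmented matrix:
R1 ← R1 / (-1).
R2 ← R2 − 8·R1.
R3 ← R3 − 12·R1.
R4 ← R4 + 8·R1.
R2 ← R2 / (24).
R1 ← R1 + 2·R2.
R3 ← R3 − 28·R2.
R4 ← R4 + 30·R2.
R3 ← R3 / (-17/2).
R1 ← R1 + 7/4·R3.
R2 ← R2 − 33/8·R3.
R4 ← R4 − 151/4·R3.
R4 ← R4 / (8788/51).
R1 ← R1 + 208/17·R4.
R2 ← R2 − 2167/102·R4.
R3 ← R3 + 223/51·R4.
Reading off the reduced rows gives p = -3, q = -6/5, r = -1/3, s = -2.

p = -3, q = -6/5, r = -1/3, s = -2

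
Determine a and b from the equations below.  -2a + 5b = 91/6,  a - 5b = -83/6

Row-reduce the augmented matrix:
R1 ← R1 / (-2).
R2 ← R2 − 1·R1.
R2 ← R2 / (-5/2).
R1 ← R1 + 5/2·R2.
Reading off the reduced rows gives a = -4/3, b = 5/2.

a = -4/3, b = 5/2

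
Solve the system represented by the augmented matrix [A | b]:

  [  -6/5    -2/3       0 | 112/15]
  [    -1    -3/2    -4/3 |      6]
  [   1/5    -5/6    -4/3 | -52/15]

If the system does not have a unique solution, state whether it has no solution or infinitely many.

no solution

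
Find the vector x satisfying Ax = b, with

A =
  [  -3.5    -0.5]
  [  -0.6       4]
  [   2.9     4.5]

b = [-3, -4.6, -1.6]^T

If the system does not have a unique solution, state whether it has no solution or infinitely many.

Row-reduce the augmented matrix:
R1 ← R1 / (-7/2).
R2 ← R2 + 3/5·R1.
R3 ← R3 − 29/10·R1.
R2 ← R2 / (143/35).
R1 ← R1 − 1/7·R2.
R3 ← R3 − 143/35·R2.
R3 reduces to 0 = 0, so the extra equation is consistent.
Reading off the reduced rows gives x_1 = 1, x_2 = -1.

x_1 = 1, x_2 = -1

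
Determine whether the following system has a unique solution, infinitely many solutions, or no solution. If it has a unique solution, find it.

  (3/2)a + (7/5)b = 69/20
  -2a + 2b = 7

a = -1/2, b = 3

Row-reduce the augmented matrix:
R1 ← R1 / (3/2).
R2 ← R2 + 2·R1.
R2 ← R2 / (58/15).
R1 ← R1 − 14/15·R2.
Reading off the reduced rows gives a = -1/2, b = 3.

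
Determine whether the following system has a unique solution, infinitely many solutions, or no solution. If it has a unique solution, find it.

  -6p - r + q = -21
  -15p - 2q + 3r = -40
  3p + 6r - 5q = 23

Row-reduce:
R1 ← R1 / (-6).
R2 ← R2 + 15·R1.
R3 ← R3 − 3·R1.
R2 ← R2 / (-9/2).
R1 ← R1 + 1/6·R2.
R3 ← R3 + 9/2·R2.
Rank is 2 with 3 unknowns, leaving r free.

infinitely many solutions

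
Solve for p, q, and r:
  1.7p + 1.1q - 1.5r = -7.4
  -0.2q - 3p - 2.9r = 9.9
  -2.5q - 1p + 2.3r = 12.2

Row-reduce the augmented matrix:
R1 ← R1 / (17/10).
R2 ← R2 + 3·R1.
R3 ← R3 + 1·R1.
R2 ← R2 / (148/85).
R1 ← R1 − 11/17·R2.
R3 ← R3 + 63/34·R2.
R3 ← R3 / (-13277/2960).
R1 ← R1 − 349/296·R3.
R2 ← R2 + 943/296·R3.
Reading off the reduced rows gives p = -2, q = -5, r = -1.

p = -2, q = -5, r = -1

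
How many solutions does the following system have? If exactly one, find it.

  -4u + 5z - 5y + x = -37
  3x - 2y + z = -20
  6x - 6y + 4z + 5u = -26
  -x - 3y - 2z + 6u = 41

x = -6, y = -1, z = -4, u = 4

Row-reduce the augmented matrix:
R2 ← R2 − 3·R1.
R3 ← R3 − 6·R1.
R4 ← R4 + 1·R1.
R2 ← R2 / (13).
R1 ← R1 + 5·R2.
R3 ← R3 − 24·R2.
R4 ← R4 + 8·R2.
R3 ← R3 / (-2/13).
R1 ← R1 + 5/13·R3.
R2 ← R2 + 14/13·R3.
R4 ← R4 + 73/13·R3.
R4 ← R4 / (-481/2).
R1 ← R1 + 33/2·R4.
R2 ← R2 + 47·R4.
R3 ← R3 + 89/2·R4.
Reading off the reduced rows gives x = -6, y = -1, z = -4, u = 4.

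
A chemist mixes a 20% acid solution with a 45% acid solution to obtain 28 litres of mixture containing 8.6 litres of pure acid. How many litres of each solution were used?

litres of solution A: 16, litres of solution B: 12

Let a = litres of solution A, b = litres of solution B.
  a + b = 28
  (1/5)a + (9/20)b = 43/5
Row-reduce the augmented matrix:
R2 ← R2 − 1/5·R1.
R2 ← R2 / (1/4).
R1 ← R1 − 1·R2.
Reading off the reduced rows gives a = 16, b = 12.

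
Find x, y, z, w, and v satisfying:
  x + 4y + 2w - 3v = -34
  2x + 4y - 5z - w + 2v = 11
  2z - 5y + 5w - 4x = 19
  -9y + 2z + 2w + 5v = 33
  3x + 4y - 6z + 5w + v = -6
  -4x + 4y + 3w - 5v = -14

x = -6, y = -3, z = -5, w = -2, v = 4

Row-reduce the augmented matrix:
R2 ← R2 − 2·R1.
R3 ← R3 + 4·R1.
R5 ← R5 − 3·R1.
R6 ← R6 + 4·R1.
R2 ← R2 / (-4).
R1 ← R1 − 4·R2.
R3 ← R3 − 11·R2.
R4 ← R4 + 9·R2.
R5 ← R5 + 8·R2.
R6 ← R6 − 20·R2.
R3 ← R3 / (-47/4).
R1 ← R1 + 5·R3.
R2 ← R2 − 5/4·R3.
R4 ← R4 − 53/4·R3.
R5 ← R5 − 4·R3.
R6 ← R6 + 25·R3.
R4 ← R4 / (583/47).
R1 ← R1 + 126/47·R4.
R2 ← R2 − 55/47·R4.
R3 ← R3 − 3/47·R4.
R5 ← R5 − 411/47·R4.
R6 ← R6 + 583/47·R4.
R5 ← R5 / (-805/583).
R1 ← R1 − 217/583·R5.
R2 ← R2 + 41/53·R5.
R3 ← R3 + 491/583·R5.
R4 ← R4 + 81/583·R5.
R6 reduces to 0 = 0, so the extra equation is consistent.
Reading off the reduced rows gives x = -6, y = -3, z = -5, w = -2, v = 4.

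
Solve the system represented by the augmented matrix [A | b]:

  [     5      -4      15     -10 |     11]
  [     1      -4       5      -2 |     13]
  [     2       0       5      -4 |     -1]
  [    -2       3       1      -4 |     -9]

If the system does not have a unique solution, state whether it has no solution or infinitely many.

infinitely many solutions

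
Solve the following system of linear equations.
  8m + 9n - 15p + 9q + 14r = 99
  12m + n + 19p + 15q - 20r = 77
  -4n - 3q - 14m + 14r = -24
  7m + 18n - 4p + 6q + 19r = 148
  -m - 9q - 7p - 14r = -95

m = 3, n = 3, p = 2, q = 4, r = 3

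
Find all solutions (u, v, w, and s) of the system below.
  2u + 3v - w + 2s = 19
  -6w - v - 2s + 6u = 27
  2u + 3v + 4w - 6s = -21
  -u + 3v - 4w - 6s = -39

u = 6, v = -1, w = 0, s = 5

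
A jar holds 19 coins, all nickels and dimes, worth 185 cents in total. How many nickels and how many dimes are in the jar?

Let n = nickels, d = dimes.
  n + d = 19
  5n + 10d = 185
From equation 1: n = 19 − d.
Substitute into equation 2 and solve: d = 18.
Then n = 1.

nickels: 1, dimes: 18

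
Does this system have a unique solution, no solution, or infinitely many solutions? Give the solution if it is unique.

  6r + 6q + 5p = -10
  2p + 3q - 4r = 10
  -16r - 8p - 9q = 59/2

no solution

Row-reduce:
R1 ← R1 / (5).
R2 ← R2 − 2·R1.
R3 ← R3 + 8·R1.
R2 ← R2 / (3/5).
R1 ← R1 − 6/5·R2.
R3 ← R3 − 3/5·R2.
Row 3 reduces to 0 = -1/2, a contradiction. The system is inconsistent.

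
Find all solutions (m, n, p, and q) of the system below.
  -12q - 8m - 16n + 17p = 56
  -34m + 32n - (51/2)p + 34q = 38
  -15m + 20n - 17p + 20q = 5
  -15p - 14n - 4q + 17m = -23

infinitely many solutions

Row-reduce:
R1 ← R1 / (-8).
R2 ← R2 + 34·R1.
R3 ← R3 + 15·R1.
R4 ← R4 − 17·R1.
R2 ← R2 / (100).
R1 ← R1 − 2·R2.
R3 ← R3 − 50·R2.
R4 ← R4 + 48·R2.
Swap R3 and R4.
R3 ← R3 / (-5159/200).
R1 ← R1 + 17/100·R3.
R2 ← R2 + 391/400·R3.
Rank is 3 with 4 unknowns, leaving q free.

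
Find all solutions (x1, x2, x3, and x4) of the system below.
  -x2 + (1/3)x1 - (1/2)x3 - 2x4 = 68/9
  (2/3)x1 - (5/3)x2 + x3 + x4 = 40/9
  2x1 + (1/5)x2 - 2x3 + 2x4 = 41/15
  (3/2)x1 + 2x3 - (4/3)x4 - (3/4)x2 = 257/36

Row-reduce the augmented matrix:
R1 ← R1 / (1/3).
R2 ← R2 − 2/3·R1.
R3 ← R3 − 2·R1.
R4 ← R4 − 3/2·R1.
R2 ← R2 / (1/3).
R1 ← R1 + 3·R2.
R3 ← R3 − 31/5·R2.
R4 ← R4 − 15/4·R2.
R3 ← R3 / (-181/5).
R1 ← R1 − 33/2·R3.
R2 ← R2 − 6·R3.
R4 ← R4 + 73/4·R3.
R4 ← R4 / (-9509/1086).
R1 ← R1 − 1083/362·R4.
R2 ← R2 − 345/181·R4.
R3 ← R3 − 395/181·R4.
Reading off the reduced rows gives x1 = 8/3, x2 = -3, x3 = -2/3, x4 = -5/3.

x1 = 8/3, x2 = -3, x3 = -2/3, x4 = -5/3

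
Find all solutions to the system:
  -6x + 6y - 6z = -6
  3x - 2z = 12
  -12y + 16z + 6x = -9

no solution

Row-reduce:
R1 ← R1 / (-6).
R2 ← R2 − 3·R1.
R3 ← R3 − 6·R1.
R2 ← R2 / (3).
R1 ← R1 + 1·R2.
R3 ← R3 + 6·R2.
Row 3 reduces to 0 = 3, a contradiction. The system is inconsistent.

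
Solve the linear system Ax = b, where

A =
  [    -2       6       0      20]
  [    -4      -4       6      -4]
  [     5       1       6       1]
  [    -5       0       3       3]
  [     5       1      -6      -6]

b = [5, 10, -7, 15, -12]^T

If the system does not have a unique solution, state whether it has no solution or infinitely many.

no solution

Row-reduce:
R1 ← R1 / (-2).
R2 ← R2 + 4·R1.
R3 ← R3 − 5·R1.
R4 ← R4 + 5·R1.
R5 ← R5 − 5·R1.
R2 ← R2 / (-16).
R1 ← R1 + 3·R2.
R3 ← R3 − 16·R2.
R4 ← R4 + 15·R2.
R5 ← R5 − 16·R2.
R3 ← R3 / (12).
R1 ← R1 + 9/8·R3.
R2 ← R2 + 3/8·R3.
R4 ← R4 + 21/8·R3.
R4 ← R4 / (-135/32).
R1 ← R1 + 35/32·R4.
R2 ← R2 − 95/32·R4.
R3 ← R3 − 7/12·R4.
Row 5 reduces to 0 = 1/2, a contradiction. The system is inconsistent.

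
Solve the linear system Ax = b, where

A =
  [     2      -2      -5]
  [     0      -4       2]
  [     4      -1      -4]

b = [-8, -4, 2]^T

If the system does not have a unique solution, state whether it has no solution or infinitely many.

Row-reduce the augmented matrix:
R1 ← R1 / (2).
R3 ← R3 − 4·R1.
R2 ← R2 / (-4).
R1 ← R1 + 1·R2.
R3 ← R3 − 3·R2.
R3 ← R3 / (15/2).
R1 ← R1 + 3·R3.
R2 ← R2 + 1/2·R3.
Reading off the reduced rows gives x_1 = 3, x_2 = 2, x_3 = 2.

x_1 = 3, x_2 = 2, x_3 = 2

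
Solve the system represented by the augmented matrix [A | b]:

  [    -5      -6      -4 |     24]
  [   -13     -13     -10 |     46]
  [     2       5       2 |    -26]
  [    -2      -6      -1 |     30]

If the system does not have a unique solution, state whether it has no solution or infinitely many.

Row-reduce the augmented matrix:
R1 ← R1 / (-5).
R2 ← R2 + 13·R1.
R3 ← R3 − 2·R1.
R4 ← R4 + 2·R1.
R2 ← R2 / (13/5).
R1 ← R1 − 6/5·R2.
R3 ← R3 − 13/5·R2.
R4 ← R4 + 18/5·R2.
Swap R3 and R4.
R3 ← R3 / (15/13).
R1 ← R1 − 8/13·R3.
R2 ← R2 − 2/13·R3.
R4 reduces to 0 = 0, so the extra equation is consistent.
Reading off the reduced rows gives x_1 = 4, x_2 = -6, x_3 = -2.

x_1 = 4, x_2 = -6, x_3 = -2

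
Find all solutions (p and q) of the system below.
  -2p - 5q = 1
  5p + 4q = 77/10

Row-reduce the augmented matrix:
R1 ← R1 / (-2).
R2 ← R2 − 5·R1.
R2 ← R2 / (-17/2).
R1 ← R1 − 5/2·R2.
Reading off the reduced rows gives p = 5/2, q = -6/5.

p = 5/2, q = -6/5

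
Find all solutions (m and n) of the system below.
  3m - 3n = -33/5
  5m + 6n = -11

Row-reduce the augmented matrix:
R1 ← R1 / (3).
R2 ← R2 − 5·R1.
R2 ← R2 / (11).
R1 ← R1 + 1·R2.
Reading off the reduced rows gives m = -11/5, n = 0.

m = -11/5, n = 0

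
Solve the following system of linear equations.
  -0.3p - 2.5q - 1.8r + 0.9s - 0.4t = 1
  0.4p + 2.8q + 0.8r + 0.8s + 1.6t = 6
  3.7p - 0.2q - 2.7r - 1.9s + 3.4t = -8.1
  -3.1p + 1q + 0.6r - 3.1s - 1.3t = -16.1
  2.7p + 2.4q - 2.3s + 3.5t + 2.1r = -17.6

p = 3, q = 4, r = -3, s = 5, t = -5

Row-reduce the augmented matrix:
R1 ← R1 / (-3/10).
R2 ← R2 − 2/5·R1.
R3 ← R3 − 37/10·R1.
R4 ← R4 + 31/10·R1.
R5 ← R5 − 27/10·R1.
R2 ← R2 / (-8/15).
R1 ← R1 − 25/3·R2.
R3 ← R3 + 931/30·R2.
R4 ← R4 − 161/6·R2.
R5 ← R5 + 201/10·R2.
R3 ← R3 / (341/5).
R1 ← R1 + 19·R3.
R2 ← R2 − 3·R3.
R4 ← R4 + 613/10·R3.
R5 ← R5 − 231/5·R3.
R4 ← R4 / (-221153/27280).
R1 ← R1 + 4387/2728·R4.
R2 ← R2 − 2631/2728·R4.
R3 ← R3 + 4287/2728·R4.
R5 ← R5 − 1877/620·R4.
R5 ← R5 / (5607077/2211530).
R1 ← R1 − 91451/221153·R5.
R2 ← R2 − 158897/221153·R5.
R3 ← R3 + 177711/221153·R5.
R4 ← R4 − 18152/221153·R5.
Reading off the reduced rows gives p = 3, q = 4, r = -3, s = 5, t = -5.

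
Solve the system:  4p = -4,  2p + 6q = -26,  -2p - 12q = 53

Row-reduce:
R1 ← R1 / (4).
R2 ← R2 − 2·R1.
R3 ← R3 + 2·R1.
R2 ← R2 / (6).
R3 ← R3 + 12·R2.
Row 3 reduces to 0 = 3, a contradiction. The system is inconsistent.

no solution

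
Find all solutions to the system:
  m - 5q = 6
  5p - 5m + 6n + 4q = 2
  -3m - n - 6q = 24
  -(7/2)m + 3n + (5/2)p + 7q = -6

Row-reduce:
R2 ← R2 + 5·R1.
R3 ← R3 + 3·R1.
R4 ← R4 + 7/2·R1.
R2 ← R2 / (6).
R3 ← R3 + 1·R2.
R4 ← R4 − 3·R2.
R3 ← R3 / (5/6).
R2 ← R2 − 5/6·R3.
Row 4 reduces to 0 = -1, a contradiction. The system is inconsistent.

no solution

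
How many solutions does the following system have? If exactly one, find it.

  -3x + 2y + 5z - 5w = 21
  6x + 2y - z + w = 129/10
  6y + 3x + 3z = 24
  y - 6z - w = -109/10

x = 5/2, y = 3/2, z = 5/2, w = -13/5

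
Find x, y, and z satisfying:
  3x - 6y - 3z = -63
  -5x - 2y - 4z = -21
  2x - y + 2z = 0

Row-reduce the augmented matrix:
R1 ← R1 / (3).
R2 ← R2 + 5·R1.
R3 ← R3 − 2·R1.
R2 ← R2 / (-12).
R1 ← R1 + 2·R2.
R3 ← R3 − 3·R2.
R3 ← R3 / (7/4).
R1 ← R1 − 1/2·R3.
R2 ← R2 − 3/4·R3.
Reading off the reduced rows gives x = -3, y = 6, z = 6.

x = -3, y = 6, z = 6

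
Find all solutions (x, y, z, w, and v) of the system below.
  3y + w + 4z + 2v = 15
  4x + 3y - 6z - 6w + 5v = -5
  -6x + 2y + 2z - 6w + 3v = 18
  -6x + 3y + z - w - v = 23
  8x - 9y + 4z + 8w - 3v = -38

Row-reduce:
Swap R1 and R2.
R1 ← R1 / (4).
R3 ← R3 + 6·R1.
R4 ← R4 + 6·R1.
R5 ← R5 − 8·R1.
R2 ← R2 / (3).
R1 ← R1 − 3/4·R2.
R3 ← R3 − 13/2·R2.
R4 ← R4 − 15/2·R2.
R5 ← R5 + 15·R2.
R3 ← R3 / (-47/3).
R1 ← R1 + 5/2·R3.
R2 ← R2 − 4/3·R3.
R4 ← R4 + 18·R3.
R5 ← R5 − 36·R3.
R4 ← R4 / (679/94).
R1 ← R1 − 93/94·R4.
R2 ← R2 + 53/47·R4.
R3 ← R3 − 103/94·R4.
R5 ← R5 + 679/47·R4.
Row 5 reduces to 0 = 3, a contradiction. The system is inconsistent.

no solution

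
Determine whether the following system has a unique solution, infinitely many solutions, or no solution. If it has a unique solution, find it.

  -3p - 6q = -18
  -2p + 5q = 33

p = -4, q = 5

Row-reduce the augmented matrix:
R1 ← R1 / (-3).
R2 ← R2 + 2·R1.
R2 ← R2 / (9).
R1 ← R1 − 2·R2.
Reading off the reduced rows gives p = -4, q = 5.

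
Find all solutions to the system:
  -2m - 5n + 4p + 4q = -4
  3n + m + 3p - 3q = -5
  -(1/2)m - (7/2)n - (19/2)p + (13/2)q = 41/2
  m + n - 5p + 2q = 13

Row-reduce:
R1 ← R1 / (-2).
R2 ← R2 − 1·R1.
R3 ← R3 + 1/2·R1.
R4 ← R4 − 1·R1.
R2 ← R2 / (1/2).
R1 ← R1 − 5/2·R2.
R3 ← R3 + 9/4·R2.
R4 ← R4 + 3/2·R2.
R3 ← R3 / (12).
R1 ← R1 + 27·R3.
R2 ← R2 − 10·R3.
R4 ← R4 − 12·R3.
Rank is 3 with 4 unknowns, leaving q free.

infinitely many solutions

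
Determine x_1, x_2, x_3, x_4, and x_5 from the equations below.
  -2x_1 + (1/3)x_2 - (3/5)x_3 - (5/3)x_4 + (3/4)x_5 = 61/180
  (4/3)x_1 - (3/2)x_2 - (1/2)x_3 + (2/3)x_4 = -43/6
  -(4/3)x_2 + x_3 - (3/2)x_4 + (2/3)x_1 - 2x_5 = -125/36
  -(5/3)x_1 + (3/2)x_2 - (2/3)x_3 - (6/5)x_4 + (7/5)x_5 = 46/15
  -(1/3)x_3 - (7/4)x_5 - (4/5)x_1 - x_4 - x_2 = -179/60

Row-reduce the augmented matrix:
R1 ← R1 / (-2).
R2 ← R2 − 4/3·R1.
R3 ← R3 − 2/3·R1.
R4 ← R4 + 5/3·R1.
R5 ← R5 + 4/5·R1.
R2 ← R2 / (-23/18).
R1 ← R1 + 1/6·R2.
R3 ← R3 + 11/9·R2.
R4 ← R4 − 11/9·R2.
R5 ← R5 + 17/15·R2.
R3 ← R3 / (191/115).
R1 ← R1 − 48/115·R3.
R2 ← R2 − 81/115·R3.
R4 ← R4 + 709/690·R3.
R5 ← R5 − 1216/1725·R3.
R4 ← R4 / (-14267/11460).
R1 ← R1 − 497/382·R4.
R2 ← R2 − 397/382·R4.
R3 ← R3 + 375/382·R4.
R5 ← R5 − 719/955·R4.
R5 ← R5 / (-1389757/856020).
R1 ← R1 + 1277/114136·R5.
R2 ← R2 − 25627/57068·R5.
R3 ← R3 + 70925/57068·R5.
R4 ← R4 − 1436/14267·R5.
Reading off the reduced rows gives x_1 = -2, x_2 = 8/3, x_3 = 3, x_4 = 3/2, x_5 = -1/3.

x_1 = -2, x_2 = 8/3, x_3 = 3, x_4 = 3/2, x_5 = -1/3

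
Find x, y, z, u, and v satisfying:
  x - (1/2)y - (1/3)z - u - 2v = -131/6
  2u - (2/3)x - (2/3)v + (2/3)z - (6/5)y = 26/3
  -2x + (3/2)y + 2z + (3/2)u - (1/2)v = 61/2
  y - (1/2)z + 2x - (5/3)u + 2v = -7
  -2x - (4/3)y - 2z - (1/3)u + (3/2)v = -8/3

Row-reduce the augmented matrix:
R2 ← R2 + 2/3·R1.
R3 ← R3 + 2·R1.
R4 ← R4 − 2·R1.
R5 ← R5 + 2·R1.
R2 ← R2 / (-23/15).
R1 ← R1 + 1/2·R2.
R3 ← R3 − 1/2·R2.
R4 ← R4 − 2·R2.
R5 ← R5 + 7/3·R2.
R3 ← R3 / (34/23).
R1 ← R1 + 11/23·R3.
R2 ← R2 + 20/69·R3.
R4 ← R4 − 103/138·R3.
R5 ← R5 + 692/207·R3.
R4 ← R4 / (859/408).
R1 ← R1 + 99/68·R4.
R2 ← R2 + 15/17·R4.
R3 ← R3 + 3/68·R4.
R5 ← R5 + 230/51·R4.
R5 ← R5 / (8909/5154).
R1 ← R1 − 970/859·R5.
R2 ← R2 − 2410/859·R5.
R3 ← R3 + 2886/859·R5.
R4 ← R4 − 2445/859·R5.
Reading off the reduced rows gives x = -4, y = 5, z = 4, u = 6, v = 4.

x = -4, y = 5, z = 4, u = 6, v = 4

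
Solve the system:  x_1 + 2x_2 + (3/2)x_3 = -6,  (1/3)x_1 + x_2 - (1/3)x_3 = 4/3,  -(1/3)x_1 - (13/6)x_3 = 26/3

Row-reduce:
R2 ← R2 − 1/3·R1.
R3 ← R3 + 1/3·R1.
R2 ← R2 / (1/3).
R1 ← R1 − 2·R2.
R3 ← R3 − 2/3·R2.
Rank is 2 with 3 unknowns, leaving x_3 free.

infinitely many solutions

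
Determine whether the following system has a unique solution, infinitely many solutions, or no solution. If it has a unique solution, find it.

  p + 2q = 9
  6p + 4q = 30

From equation 1: p = 9 − 2·q.
Substitute into equation 2 and solve: q = 3.
Then p = 3.

p = 3, q = 3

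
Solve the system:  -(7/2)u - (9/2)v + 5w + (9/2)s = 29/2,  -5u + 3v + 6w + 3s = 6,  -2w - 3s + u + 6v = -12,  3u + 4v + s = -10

Row-reduce:
R1 ← R1 / (-7/2).
R2 ← R2 + 5·R1.
R3 ← R3 − 1·R1.
R4 ← R4 − 3·R1.
R2 ← R2 / (66/7).
R1 ← R1 − 9/7·R2.
R3 ← R3 − 33/7·R2.
R4 ← R4 − 1/7·R2.
Swap R3 and R4.
R3 ← R3 / (142/33).
R1 ← R1 + 14/11·R3.
R2 ← R2 + 4/33·R3.
Row 4 reduces to 0 = -1/2, a contradiction. The system is inconsistent.

no solution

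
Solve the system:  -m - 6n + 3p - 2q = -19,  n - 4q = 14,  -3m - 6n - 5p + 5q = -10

infinitely many solutions

Row-reduce:
R1 ← R1 / (-1).
R3 ← R3 + 3·R1.
R1 ← R1 − 6·R2.
R3 ← R3 − 12·R2.
R3 ← R3 / (-14).
R1 ← R1 + 3·R3.
Rank is 3 with 4 unknowns, leaving q free.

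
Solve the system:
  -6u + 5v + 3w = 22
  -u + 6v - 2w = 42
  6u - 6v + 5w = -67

Row-reduce the augmented matrix:
R1 ← R1 / (-6).
R2 ← R2 + 1·R1.
R3 ← R3 − 6·R1.
R2 ← R2 / (31/6).
R1 ← R1 + 5/6·R2.
R3 ← R3 + 1·R2.
R3 ← R3 / (233/31).
R1 ← R1 + 28/31·R3.
R2 ← R2 + 15/31·R3.
Reading off the reduced rows gives u = -2, v = 5, w = -5.

u = -2, v = 5, w = -5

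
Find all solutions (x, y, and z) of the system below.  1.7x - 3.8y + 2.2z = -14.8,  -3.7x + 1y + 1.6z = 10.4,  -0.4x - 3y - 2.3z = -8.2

Row-reduce the augmented matrix:
R1 ← R1 / (17/10).
R2 ← R2 + 37/10·R1.
R3 ← R3 + 2/5·R1.
R2 ← R2 / (-618/85).
R1 ← R1 + 38/17·R2.
R3 ← R3 + 331/85·R2.
R3 ← R3 / (-536/103).
R1 ← R1 + 69/103·R3.
R2 ← R2 + 181/206·R3.
Reading off the reduced rows gives x = -2, y = 3, z = 0.

x = -2, y = 3, z = 0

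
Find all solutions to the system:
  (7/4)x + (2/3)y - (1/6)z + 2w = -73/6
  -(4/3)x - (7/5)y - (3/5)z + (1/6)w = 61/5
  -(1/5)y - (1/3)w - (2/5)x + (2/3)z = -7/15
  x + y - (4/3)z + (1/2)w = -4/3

Row-reduce the augmented matrix:
R1 ← R1 / (7/4).
R2 ← R2 + 4/3·R1.
R3 ← R3 + 2/5·R1.
R4 ← R4 − 1·R1.
R2 ← R2 / (-281/315).
R1 ← R1 − 8/21·R2.
R3 ← R3 + 1/21·R2.
R4 ← R4 − 13/21·R2.
R3 ← R3 / (2813/4215).
R1 ← R1 + 114/281·R3.
R2 ← R2 − 229/281·R3.
R4 ← R4 + 1469/843·R3.
R4 ← R4 / (10429/16878).
R1 ← R1 − 5303/2813·R4.
R2 ← R2 + 5446/2813·R4.
R3 ← R3 − 283/5626·R4.
Reading off the reduced rows gives x = -4, y = -3, z = -5, w = -2.

x = -4, y = -3, z = -5, w = -2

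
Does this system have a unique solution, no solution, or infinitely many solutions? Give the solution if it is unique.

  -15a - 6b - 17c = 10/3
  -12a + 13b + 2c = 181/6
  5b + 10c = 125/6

Row-reduce the augmented matrix:
R1 ← R1 / (-15).
R2 ← R2 + 12·R1.
R2 ← R2 / (89/5).
R1 ← R1 − 2/5·R2.
R3 ← R3 − 5·R2.
R3 ← R3 / (500/89).
R1 ← R1 − 209/267·R3.
R2 ← R2 − 78/89·R3.
Reading off the reduced rows gives a = -8/3, b = -1/2, c = 7/3.

a = -8/3, b = -1/2, c = 7/3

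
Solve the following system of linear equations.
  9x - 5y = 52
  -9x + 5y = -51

no solution

Row-reduce:
R1 ← R1 / (9).
R2 ← R2 + 9·R1.
Row 2 reduces to 0 = 1, a contradiction. The system is inconsistent.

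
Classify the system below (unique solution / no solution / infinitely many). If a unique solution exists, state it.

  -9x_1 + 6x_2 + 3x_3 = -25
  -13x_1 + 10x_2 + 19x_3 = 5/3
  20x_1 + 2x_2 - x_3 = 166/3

Row-reduce the augmented matrix:
R1 ← R1 / (-9).
R2 ← R2 + 13·R1.
R3 ← R3 − 20·R1.
R2 ← R2 / (4/3).
R1 ← R1 + 2/3·R2.
R3 ← R3 − 46/3·R2.
R3 ← R3 / (-163).
R1 ← R1 − 7·R3.
R2 ← R2 − 11·R3.
Reading off the reduced rows gives x_1 = 3, x_2 = -1, x_3 = 8/3.

x_1 = 3, x_2 = -1, x_3 = 8/3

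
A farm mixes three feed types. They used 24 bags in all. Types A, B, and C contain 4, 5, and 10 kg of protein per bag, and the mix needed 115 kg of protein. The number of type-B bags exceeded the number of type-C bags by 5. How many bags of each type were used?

type-A bags: 15, type-B bags: 7, type-C bags: 2

Let a = type-A bags, b = type-B bags, c = type-C bags.
  a + b + c = 24
  4a + 5b + 10c = 115
  b - c = 5
Row-reduce the augmented matrix:
R2 ← R2 − 4·R1.
R1 ← R1 − 1·R2.
R3 ← R3 − 1·R2.
R3 ← R3 / (-7).
R1 ← R1 + 5·R3.
R2 ← R2 − 6·R3.
Reading off the reduced rows gives a = 15, b = 7, c = 2.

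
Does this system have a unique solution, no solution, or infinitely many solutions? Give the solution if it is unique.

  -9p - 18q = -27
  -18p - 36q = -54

infinitely many solutions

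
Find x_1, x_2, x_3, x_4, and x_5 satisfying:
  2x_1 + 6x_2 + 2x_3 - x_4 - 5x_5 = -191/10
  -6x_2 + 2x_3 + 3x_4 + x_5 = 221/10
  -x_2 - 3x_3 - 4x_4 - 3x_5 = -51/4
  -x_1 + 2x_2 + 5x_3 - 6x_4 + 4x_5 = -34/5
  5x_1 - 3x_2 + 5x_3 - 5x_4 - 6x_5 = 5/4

x_1 = 5/2, x_2 = -9/4, x_3 = 3/5, x_4 = 9/5, x_5 = 2

Row-reduce the augmented matrix:
R1 ← R1 / (2).
R4 ← R4 + 1·R1.
R5 ← R5 − 5·R1.
R2 ← R2 / (-6).
R1 ← R1 − 3·R2.
R3 ← R3 + 1·R2.
R4 ← R4 − 5·R2.
R5 ← R5 + 18·R2.
R3 ← R3 / (-10/3).
R1 ← R1 − 2·R3.
R2 ← R2 + 1/3·R3.
R4 ← R4 − 23/3·R3.
R5 ← R5 + 6·R3.
R4 ← R4 / (-287/20).
R1 ← R1 + 17/10·R4.
R2 ← R2 + 1/20·R4.
R3 ← R3 − 27/20·R4.
R5 ← R5 + 17/5·R4.
R5 ← R5 / (2977/287).
R1 ← R1 + 951/287·R5.
R2 ← R2 − 48/287·R5.
R3 ← R3 − 139/287·R5.
R4 ← R4 − 99/287·R5.
Reading off the reduced rows gives x_1 = 5/2, x_2 = -9/4, x_3 = 3/5, x_4 = 9/5, x_5 = 2.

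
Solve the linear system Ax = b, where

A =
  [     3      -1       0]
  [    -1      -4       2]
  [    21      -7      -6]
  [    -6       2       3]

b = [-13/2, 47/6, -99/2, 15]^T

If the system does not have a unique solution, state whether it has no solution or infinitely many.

Row-reduce the augmented matrix:
R1 ← R1 / (3).
R2 ← R2 + 1·R1.
R3 ← R3 − 21·R1.
R4 ← R4 + 6·R1.
R2 ← R2 / (-13/3).
R1 ← R1 + 1/3·R2.
R3 ← R3 / (-6).
R1 ← R1 + 2/13·R3.
R2 ← R2 + 6/13·R3.
R4 ← R4 − 3·R3.
R4 reduces to 0 = 0, so the extra equation is consistent.
Reading off the reduced rows gives x_1 = -5/2, x_2 = -1, x_3 = 2/3.

x_1 = -5/2, x_2 = -1, x_3 = 2/3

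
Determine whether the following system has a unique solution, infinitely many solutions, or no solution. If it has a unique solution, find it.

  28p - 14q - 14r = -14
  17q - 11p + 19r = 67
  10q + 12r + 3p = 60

Row-reduce:
R1 ← R1 / (28).
R2 ← R2 + 11·R1.
R3 ← R3 − 3·R1.
R2 ← R2 / (23/2).
R1 ← R1 + 1/2·R2.
R3 ← R3 − 23/2·R2.
Rank is 2 with 3 unknowns, leaving r free.

infinitely many solutions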